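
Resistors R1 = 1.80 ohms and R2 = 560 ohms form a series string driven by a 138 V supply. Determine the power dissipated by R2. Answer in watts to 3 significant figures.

33.8 W

Since the resistors are in series they all carry the loop current I = V/R_total; the power in any one is I²R.
R_total = 1.80 + 560 = 561.8 Ω
I = V / R_total = 138 / 561.8 = 0.2456 A
P_R2 = I² × R2 = (0.2456)² × 560 = 33.79 W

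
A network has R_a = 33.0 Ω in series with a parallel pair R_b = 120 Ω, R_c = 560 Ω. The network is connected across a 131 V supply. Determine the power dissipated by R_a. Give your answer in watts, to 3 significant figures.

32.6 W

First combine the parallel branches into one equivalent R_p, then R_a + R_p is a series pair.
R_p = (120×560)/(120+560) = 98.82 Ω
R_total = 33.0 + 98.82 = 131.8 Ω
I = V / R_total = 131 / 131.8 = 0.9938 A
R_a is in the main series path, so its power is I²R_a.
P_R_a = (0.9938)² × 33.0 = 32.59 W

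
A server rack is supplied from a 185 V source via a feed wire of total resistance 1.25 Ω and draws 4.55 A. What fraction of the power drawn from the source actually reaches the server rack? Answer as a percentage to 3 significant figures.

The feed wire carries the full 4.55 A.
P_line = I² R_line = (4.550)² × 1.25 = 25.88 W
P_source = V I = 185 × 4.550 = 841.8 W; P_load = 815.9 W
η = P_load / P_source = 815.9 / 841.8 = 0.9693

96.9 %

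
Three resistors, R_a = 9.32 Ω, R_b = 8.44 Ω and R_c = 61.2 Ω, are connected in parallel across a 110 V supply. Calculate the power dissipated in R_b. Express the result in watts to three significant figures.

1430 W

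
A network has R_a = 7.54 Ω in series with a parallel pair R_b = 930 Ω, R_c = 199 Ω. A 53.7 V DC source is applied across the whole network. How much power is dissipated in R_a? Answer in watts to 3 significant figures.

0.740 W

Replace R_b and R_c with their parallel equivalent so the circuit becomes R_a in series with R_p.
R_p = (930×199)/(930+199) = 163.9 Ω
R_total = 7.54 + 163.9 = 171.5 Ω
I = V / R_total = 53.7 / 171.5 = 0.3132 A
The full supply current passes through R_a: P = I²R.
P_R_a = (0.3132)² × 7.54 = 0.7396 W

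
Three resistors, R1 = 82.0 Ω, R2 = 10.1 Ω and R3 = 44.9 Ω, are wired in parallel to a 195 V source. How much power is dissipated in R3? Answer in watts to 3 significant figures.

847 W

The supply voltage appears across each parallel branch — just use P = V²/R3.
P_R3 = V² / R3 = (195)² / 44.9 Ω = 846.9 W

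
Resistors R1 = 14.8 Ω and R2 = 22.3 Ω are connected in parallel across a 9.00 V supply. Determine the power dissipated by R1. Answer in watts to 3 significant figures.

5.47 W

The supply voltage appears across each parallel branch — just use P = V²/R1.
P_R1 = V² / R1 = (9.00)² / 14.8 Ω = 5.473 W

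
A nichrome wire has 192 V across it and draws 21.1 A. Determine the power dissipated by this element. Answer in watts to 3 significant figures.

Both the voltage across and the current through the element are known, so P = V I applies directly.
P = 192 V × 21.10 A = 4051 W

4050 W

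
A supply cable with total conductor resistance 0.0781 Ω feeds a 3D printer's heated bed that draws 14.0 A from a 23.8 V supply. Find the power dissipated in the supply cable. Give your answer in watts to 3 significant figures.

15.3 W

The supply cable is a series resistance carrying the load current; its dissipation is I²R_line.
The supply cable carries the full 14.0 A.
P_line = I² R_line = (14.00)² × 0.0781 = 15.31 W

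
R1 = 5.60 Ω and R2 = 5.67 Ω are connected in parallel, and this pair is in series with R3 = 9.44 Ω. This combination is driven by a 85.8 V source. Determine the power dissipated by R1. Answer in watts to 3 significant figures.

First find R_p for the parallel pair, then treat R_p + R3 as a series loop.
R_p = (5.60×5.67)/(5.60+5.67) = 2.817 Ω
R_total = R_p + 9.44 = 2.817 + 9.44 = 12.26 Ω
I = V / R_total = 85.8 / 12.26 = 7.000 A
Voltage across the parallel pair: V_p = I × R_p = 7.000 × 2.817 = 19.72 V
R1 sits across V_p; its power is V_p²/R.
P_R1 = (19.72)² / 5.60 = 69.45 W

69.5 W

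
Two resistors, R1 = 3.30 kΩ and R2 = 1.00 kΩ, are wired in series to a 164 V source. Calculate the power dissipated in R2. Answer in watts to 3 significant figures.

Every series element carries the same I. Get I from the total resistance, then P = I² × R2.
R_total = (3.30 + 1.00) kΩ = 4300 Ω
I = V / R_total = 164 / 4300 = 0.03814 A
P_R2 = I² × R2 = (0.03814)² × 1000 = 1.455 W

1.45 W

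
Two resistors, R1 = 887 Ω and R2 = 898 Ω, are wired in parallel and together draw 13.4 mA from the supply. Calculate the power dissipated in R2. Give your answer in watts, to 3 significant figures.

The branches share the same voltage, but only the total current is given — find V from the equivalent resistance first.
1/R_eq = 1/887 + 1/898 ⇒ R_eq = 446.2 Ω
V = I_total × R_eq = 0.01340 × 446.2 = 5.980 V
P_R2 = V² / R2 = (5.980)² / 898 = 0.03982 W

0.0398 W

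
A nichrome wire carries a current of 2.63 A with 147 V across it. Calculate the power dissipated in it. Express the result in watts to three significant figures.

V and I are known directly — P = V I, no intermediate step needed.
P = 147 V × 2.630 A = 386.6 W

387 W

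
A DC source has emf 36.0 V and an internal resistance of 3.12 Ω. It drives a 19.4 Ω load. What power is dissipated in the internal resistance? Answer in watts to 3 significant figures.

7.97 W

The source's internal resistance is just another series element carrying I; its dissipation is I²r.
I = ε / (r + R) = 36.0 / (3.12 + 19.4) = 1.599 A
P_int = I² r = (1.599)² × 3.12 = 7.973 W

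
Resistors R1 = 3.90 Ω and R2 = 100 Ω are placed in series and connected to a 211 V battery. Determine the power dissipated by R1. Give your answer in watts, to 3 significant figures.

Series elements share the same current, so find I first, then use P = I²R.
R_total = 3.90 + 100 = 103.9 Ω
I = V / R_total = 211 / 103.9 = 2.031 A
P_R1 = I² × R1 = (2.031)² × 3.90 = 16.08 W

16.1 W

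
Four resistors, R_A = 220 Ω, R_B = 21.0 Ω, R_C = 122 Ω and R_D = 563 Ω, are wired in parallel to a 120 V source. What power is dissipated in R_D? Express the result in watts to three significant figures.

Parallel branches share the same voltage; P = V²/R gives the branch power in one step.
P_R_D = V² / R_D = (120)² / 563 Ω = 25.58 W

25.6 W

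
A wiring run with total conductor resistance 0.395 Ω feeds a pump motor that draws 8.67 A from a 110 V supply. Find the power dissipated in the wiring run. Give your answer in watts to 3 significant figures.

29.7 W

The wiring run and load are in series, so the same current flows in both; the loss is I²R_line.
The wiring run carries the full 8.67 A.
P_line = I² R_line = (8.670)² × 0.395 = 29.69 W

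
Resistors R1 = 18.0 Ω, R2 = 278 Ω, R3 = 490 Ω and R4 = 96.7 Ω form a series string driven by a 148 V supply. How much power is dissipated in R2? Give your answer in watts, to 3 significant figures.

7.82 W

Every series element carries the same I. Get I from the total resistance, then P = I² × R2.
R_total = 18.0 + 278 + 490 + 96.7 = 882.7 Ω
I = V / R_total = 148 / 882.7 = 0.1677 A
P_R2 = I² × R2 = (0.1677)² × 278 = 7.815 W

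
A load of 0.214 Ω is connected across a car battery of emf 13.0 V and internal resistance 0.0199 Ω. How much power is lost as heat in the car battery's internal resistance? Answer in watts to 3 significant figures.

Internal loss is I²r, with I set by the total series resistance r+R.
I = ε / (r + R) = 13.0 / (0.0199 + 0.214) = 55.58 A
P_int = I² r = (55.58)² × 0.0199 = 61.47 W

61.5 W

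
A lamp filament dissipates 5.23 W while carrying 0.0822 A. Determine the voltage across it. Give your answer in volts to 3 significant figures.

From P = V I = I²R = V²/R, with the two given quantities we get V = P / I.
V = 5.23 / 0.08220 = 63.63 V

63.6 V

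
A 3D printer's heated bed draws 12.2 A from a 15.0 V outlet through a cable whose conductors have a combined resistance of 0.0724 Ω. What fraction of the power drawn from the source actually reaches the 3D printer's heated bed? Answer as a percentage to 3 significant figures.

The cable carries the full 12.2 A.
P_line = I² R_line = (12.20)² × 0.0724 = 10.78 W
P_source = V I = 15.0 × 12.20 = 183.0 W; P_load = 172.2 W
η = P_load / P_source = 172.2 / 183.0 = 0.9411

94.1 %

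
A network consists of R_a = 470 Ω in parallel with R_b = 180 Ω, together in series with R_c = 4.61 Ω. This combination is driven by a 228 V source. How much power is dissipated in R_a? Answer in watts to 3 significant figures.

103 W

Combine R_a and R_b into their parallel equivalent first, reducing the network to two series resistors.
R_p = (470×180)/(470+180) = 130.2 Ω
R_total = R_p + 4.61 = 130.2 + 4.61 = 134.8 Ω
I = V / R_total = 228 / 134.8 = 1.692 A
Voltage across the parallel pair: V_p = I × R_p = 1.692 × 130.2 = 220.2 V
Use P = V²/R for R_a with V = V_p.
P_R_a = (220.2)² / 470 = 103.2 W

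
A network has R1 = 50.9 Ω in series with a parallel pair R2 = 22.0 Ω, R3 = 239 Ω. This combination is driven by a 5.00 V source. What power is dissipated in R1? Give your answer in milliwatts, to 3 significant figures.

Collapse R2‖R3 to a single equivalent, reducing the network to two series elements.
R_p = (22.0×239)/(22.0+239) = 20.15 Ω
R_total = 50.9 + 20.15 = 71.05 Ω
I = V / R_total = 5.00 / 71.05 = 0.07038 A
All the current flows through R1; use P = I²R.
P_R1 = (0.07038)² × 50.9 = 0.2521 W

252 mW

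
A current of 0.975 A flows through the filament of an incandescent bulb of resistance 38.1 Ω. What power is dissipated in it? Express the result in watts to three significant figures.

36.2 W

The current through and the resistance of the element are both given; use P = I²R.
P = (0.9750 A)² × 38.1 Ω = 36.22 W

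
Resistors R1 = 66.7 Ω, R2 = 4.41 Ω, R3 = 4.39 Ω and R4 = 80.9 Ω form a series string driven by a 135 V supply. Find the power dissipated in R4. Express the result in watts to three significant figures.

60.3 W

The current is common to all series resistors; compute it, then apply P = I²R for the target.
R_total = 66.7 + 4.41 + 4.39 + 80.9 = 156.4 Ω
I = V / R_total = 135 / 156.4 = 0.8632 A
P_R4 = I² × R4 = (0.8632)² × 80.9 = 60.28 W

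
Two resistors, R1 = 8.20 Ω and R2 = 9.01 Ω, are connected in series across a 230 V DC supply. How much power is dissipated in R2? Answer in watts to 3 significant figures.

Since the resistors are in series they all carry the loop current I = V/R_total; the power in any one is I²R.
R_total = 8.20 + 9.01 = 17.21 Ω
I = V / R_total = 230 / 17.21 = 13.36 A
P_R2 = I² × R2 = (13.36)² × 9.01 = 1609 W

1610 W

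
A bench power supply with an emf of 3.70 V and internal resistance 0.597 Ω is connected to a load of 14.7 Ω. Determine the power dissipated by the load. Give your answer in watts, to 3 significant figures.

0.860 W

Find the circuit current first, then P = I²R for the load (series elements share I).
I = ε / (r + R) = 3.70 / (0.597 + 14.7) = 0.2419 A
P_load = I² R = (0.2419)² × 14.7 = 0.8600 W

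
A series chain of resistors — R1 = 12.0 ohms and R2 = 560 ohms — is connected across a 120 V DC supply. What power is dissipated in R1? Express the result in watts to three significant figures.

In a series string the same current flows through every resistor — find that current, then P = I²R for the one we want.
R_total = 12.0 + 560 = 572.0 Ω
I = V / R_total = 120 / 572.0 = 0.2098 A
P_R1 = I² × R1 = (0.2098)² × 12.0 = 0.5281 W

0.528 W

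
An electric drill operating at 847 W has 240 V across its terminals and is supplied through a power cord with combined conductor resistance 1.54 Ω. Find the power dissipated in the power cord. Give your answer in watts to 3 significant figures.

19.2 W

Only the current and the line resistance are needed for the I²R loss.
I = P / V = 847 / 240 = 3.529 A through the power cord.
P_line = I² R_line = (3.529)² × 1.54 = 19.18 W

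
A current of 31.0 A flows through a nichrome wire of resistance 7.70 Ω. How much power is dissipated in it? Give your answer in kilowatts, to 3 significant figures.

7.40 kW

The current through and the resistance of the element are both given; use P = I²R.
P = (31.00 A)² × 7.70 Ω = 7400 W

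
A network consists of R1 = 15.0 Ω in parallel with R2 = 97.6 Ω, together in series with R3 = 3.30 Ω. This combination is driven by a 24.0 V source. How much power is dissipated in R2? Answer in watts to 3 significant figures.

Collapse the R1‖R2 pair into one equivalent R_p; then R_p and R3 form a series string.
R_p = (15.0×97.6)/(15.0+97.6) = 13.00 Ω
R_total = R_p + 3.30 = 13.00 + 3.30 = 16.30 Ω
I = V / R_total = 24.0 / 16.30 = 1.472 A
Voltage across the parallel pair: V_p = I × R_p = 1.472 × 13.00 = 19.14 V
R2 has V_p across it, so P = V_p²/R2.
P_R2 = (19.14)² / 97.6 = 3.754 W

3.75 W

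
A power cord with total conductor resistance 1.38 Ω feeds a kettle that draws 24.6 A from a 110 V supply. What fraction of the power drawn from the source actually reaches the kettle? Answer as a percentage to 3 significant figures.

69.1 %

The power cord carries the full 24.6 A.
P_line = I² R_line = (24.60)² × 1.38 = 835.1 W
P_source = V I = 110 × 24.60 = 2706 W; P_load = 1871 W
η = P_load / P_source = 1871 / 2706 = 0.6914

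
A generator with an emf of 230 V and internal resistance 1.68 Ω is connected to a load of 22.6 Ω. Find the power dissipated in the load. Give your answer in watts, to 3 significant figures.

Find the circuit current first, then P = I²R for the load (series elements share I).
I = ε / (r + R) = 230 / (1.68 + 22.6) = 9.473 A
P_load = I² R = (9.473)² × 22.6 = 2028 W

2030 W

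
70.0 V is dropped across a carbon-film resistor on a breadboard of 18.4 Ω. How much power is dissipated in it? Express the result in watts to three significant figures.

Voltage and resistance are given, so P = V²/R is the one-step route.
P = (70.0 V)² / 18.4 Ω = 266.3 W

266 W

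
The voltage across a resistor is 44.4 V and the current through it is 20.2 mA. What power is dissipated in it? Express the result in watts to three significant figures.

0.897 W

V and I are known directly — P = V I, no intermediate step needed.
P = 44.4 V × 0.02020 A = 0.8969 W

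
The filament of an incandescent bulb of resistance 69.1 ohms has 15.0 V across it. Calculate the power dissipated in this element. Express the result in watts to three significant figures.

We know the drop across the element and its resistance — P = V²/R, one step.
P = (15.0 V)² / 69.1 Ω = 3.256 W

3.26 W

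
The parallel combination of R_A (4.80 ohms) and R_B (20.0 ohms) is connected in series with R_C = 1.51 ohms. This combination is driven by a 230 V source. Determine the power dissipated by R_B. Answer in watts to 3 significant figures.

Combine R_A and R_B into their parallel equivalent first, reducing the network to two series resistors.
R_p = (4.80×20.0)/(4.80+20.0) = 3.871 Ω
R_total = R_p + 1.51 = 3.871 + 1.51 = 5.381 Ω
I = V / R_total = 230 / 5.381 = 42.74 A
Voltage across the parallel pair: V_p = I × R_p = 42.74 × 3.871 = 165.5 V
R_B has V_p across it, so P = V_p²/R_B.
P_R_B = (165.5)² / 20.0 = 1369 W

1370 W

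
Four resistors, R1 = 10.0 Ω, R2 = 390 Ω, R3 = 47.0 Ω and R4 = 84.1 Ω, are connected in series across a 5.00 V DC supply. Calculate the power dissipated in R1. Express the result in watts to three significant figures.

0.000886 W

Every series element carries the same I. Get I from the total resistance, then P = I² × R1.
R_total = 10.0 + 390 + 47.0 + 84.1 = 531.1 Ω
I = V / R_total = 5.00 / 531.1 = 0.009414 A
P_R1 = I² × R1 = (0.009414)² × 10.0 = 0.0008863 W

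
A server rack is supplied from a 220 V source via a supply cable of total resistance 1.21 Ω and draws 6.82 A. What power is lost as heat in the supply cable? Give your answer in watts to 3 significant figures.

Line loss is just I²R for the cable — we know both I and R_line directly.
The supply cable carries the full 6.82 A.
P_line = I² R_line = (6.820)² × 1.21 = 56.28 W

56.3 W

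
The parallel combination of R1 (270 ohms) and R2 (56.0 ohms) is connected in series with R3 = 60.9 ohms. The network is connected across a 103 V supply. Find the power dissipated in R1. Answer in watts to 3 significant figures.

7.34 W

Reduce the parallel combination to a single R_p; the circuit then becomes R_p in series with the remaining resistor.
R_p = (270×56.0)/(270+56.0) = 46.38 Ω
R_total = R_p + 60.9 = 46.38 + 60.9 = 107.3 Ω
I = V / R_total = 103 / 107.3 = 0.9601 A
Voltage across the parallel pair: V_p = I × R_p = 0.9601 × 46.38 = 44.53 V
R1 has V_p across it, so P = V_p²/R1.
P_R1 = (44.53)² / 270 = 7.344 W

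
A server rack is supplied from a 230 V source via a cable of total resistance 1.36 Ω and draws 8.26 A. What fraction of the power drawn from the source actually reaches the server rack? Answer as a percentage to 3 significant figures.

The cable carries the full 8.26 A.
P_line = I² R_line = (8.260)² × 1.36 = 92.79 W
P_source = V I = 230 × 8.260 = 1900 W; P_load = 1807 W
η = P_load / P_source = 1807 / 1900 = 0.9512

95.1 %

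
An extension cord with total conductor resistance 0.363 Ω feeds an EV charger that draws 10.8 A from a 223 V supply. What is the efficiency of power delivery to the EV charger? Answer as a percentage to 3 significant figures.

98.2 %

The extension cord carries the full 10.8 A.
P_line = I² R_line = (10.80)² × 0.363 = 42.34 W
P_source = V I = 223 × 10.80 = 2408 W; P_load = 2366 W
η = P_load / P_source = 2366 / 2408 = 0.9824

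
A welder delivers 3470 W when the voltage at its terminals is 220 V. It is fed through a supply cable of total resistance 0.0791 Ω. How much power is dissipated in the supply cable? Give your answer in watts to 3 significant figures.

19.7 W

The supply cable is a series resistance carrying the load current; its dissipation is I²R_line.
I = P / V = 3470 / 220 = 15.77 A through the supply cable.
P_line = I² R_line = (15.77)² × 0.0791 = 19.68 W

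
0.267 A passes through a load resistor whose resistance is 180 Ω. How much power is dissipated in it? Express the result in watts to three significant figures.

12.8 W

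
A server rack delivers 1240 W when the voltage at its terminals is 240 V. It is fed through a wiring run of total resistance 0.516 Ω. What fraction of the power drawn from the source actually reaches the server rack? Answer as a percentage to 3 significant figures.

98.9 %

I = P / V = 1240 / 240 = 5.167 A through the wiring run.
P_line = I² R_line = (5.167)² × 0.516 = 13.77 W
P_source = P_load + P_line = 1240 + 13.77 = 1254 W
η = P_load / P_source = 1240 / 1254 = 0.9890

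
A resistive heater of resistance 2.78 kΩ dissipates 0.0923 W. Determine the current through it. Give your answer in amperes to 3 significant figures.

0.00576 A

From P = V I = I²R = V²/R, with the two given quantities we get I = √(P / R).
I = √(0.0923 / 2780) = 0.005762 A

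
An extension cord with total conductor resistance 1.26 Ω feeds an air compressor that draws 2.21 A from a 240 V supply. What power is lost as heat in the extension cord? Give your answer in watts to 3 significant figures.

Only the current and the line resistance are needed for the I²R loss.
The extension cord carries the full 2.21 A.
P_line = I² R_line = (2.210)² × 1.26 = 6.154 W

6.15 W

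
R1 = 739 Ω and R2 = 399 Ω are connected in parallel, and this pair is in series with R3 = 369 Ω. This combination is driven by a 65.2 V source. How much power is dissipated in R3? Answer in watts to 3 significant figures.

First find R_p for the parallel pair, then treat R_p + R3 as a series loop.
R_p = (739×399)/(739+399) = 259.1 Ω
R_total = R_p + 369 = 259.1 + 369 = 628.1 Ω
I = V / R_total = 65.2 / 628.1 = 0.1038 A
R3 is the series element, so its power is I²R.
P_R3 = (0.1038)² × 369 = 3.976 W

3.98 W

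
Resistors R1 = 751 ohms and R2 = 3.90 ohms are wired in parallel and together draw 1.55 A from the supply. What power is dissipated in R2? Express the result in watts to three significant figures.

9.27 W

Parallel branches share V, not I — compute V via R_eq, then use V²/R for the target branch.
1/R_eq = 1/751 + 1/3.90 ⇒ R_eq = 3.880 Ω
V = I_total × R_eq = 1.550 × 3.880 = 6.014 V
P_R2 = V² / R2 = (6.014)² / 3.90 = 9.273 W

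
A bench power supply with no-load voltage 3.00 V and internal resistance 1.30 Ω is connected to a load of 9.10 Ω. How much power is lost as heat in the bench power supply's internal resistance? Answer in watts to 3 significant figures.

0.108 W

r is in series with the load, so it carries the full circuit current — the loss in it is I²r.
I = ε / (r + R) = 3.00 / (1.30 + 9.10) = 0.2885 A
P_int = I² r = (0.2885)² × 1.30 = 0.1082 W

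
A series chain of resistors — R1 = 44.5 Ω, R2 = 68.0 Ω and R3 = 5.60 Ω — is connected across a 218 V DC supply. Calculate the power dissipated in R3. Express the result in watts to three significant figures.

Every series element carries the same I. Get I from the total resistance, then P = I² × R3.
R_total = 44.5 + 68.0 + 5.60 = 118.1 Ω
I = V / R_total = 218 / 118.1 = 1.846 A
P_R3 = I² × R3 = (1.846)² × 5.60 = 19.08 W

19.1 W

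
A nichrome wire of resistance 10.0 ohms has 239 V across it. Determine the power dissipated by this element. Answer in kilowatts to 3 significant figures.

5.71 kW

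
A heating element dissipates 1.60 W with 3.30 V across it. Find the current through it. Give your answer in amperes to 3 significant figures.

0.485 A

Inverting the appropriate power form: I = P / V.
I = 1.60 / 3.30 = 0.4848 A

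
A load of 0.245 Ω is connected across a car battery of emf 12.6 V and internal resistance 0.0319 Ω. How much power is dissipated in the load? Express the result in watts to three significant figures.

The internal resistance and the load are in series, so the same I flows through both; get I from ε/(r+R), then I²R for the load.
I = ε / (r + R) = 12.6 / (0.0319 + 0.245) = 45.50 A
P_load = I² R = (45.50)² × 0.245 = 507.3 W

507 W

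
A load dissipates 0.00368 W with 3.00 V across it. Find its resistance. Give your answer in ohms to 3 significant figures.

2450 Ω

Inverting the appropriate power form: R = V² / P.
R = (3.00)² / 0.00368 = 2446 Ω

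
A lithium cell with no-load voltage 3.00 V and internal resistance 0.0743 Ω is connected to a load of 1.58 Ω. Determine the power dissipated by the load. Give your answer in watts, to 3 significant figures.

5.20 W

With r and R in series, I = ε/(r+R); the load dissipates I²R.
I = ε / (r + R) = 3.00 / (0.0743 + 1.58) = 1.813 A
P_load = I² R = (1.813)² × 1.58 = 5.196 W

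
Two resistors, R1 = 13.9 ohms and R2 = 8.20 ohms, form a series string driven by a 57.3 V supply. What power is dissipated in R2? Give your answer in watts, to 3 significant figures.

Since the resistors are in series they all carry the loop current I = V/R_total; the power in any one is I²R.
R_total = 13.9 + 8.20 = 22.10 Ω
I = V / R_total = 57.3 / 22.10 = 2.593 A
P_R2 = I² × R2 = (2.593)² × 8.20 = 55.12 W

55.1 W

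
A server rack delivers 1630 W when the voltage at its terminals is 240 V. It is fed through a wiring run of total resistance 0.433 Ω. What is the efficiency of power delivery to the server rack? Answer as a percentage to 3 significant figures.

I = P / V = 1630 / 240 = 6.792 A through the wiring run.
P_line = I² R_line = (6.792)² × 0.433 = 19.97 W
P_source = P_load + P_line = 1630 + 19.97 = 1650 W
η = P_load / P_source = 1630 / 1650 = 0.9879

98.8 %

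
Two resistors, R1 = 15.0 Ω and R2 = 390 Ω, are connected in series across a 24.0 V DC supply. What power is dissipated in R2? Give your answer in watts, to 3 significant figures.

Since the resistors are in series they all carry the loop current I = V/R_total; the power in any one is I²R.
R_total = 15.0 + 390 = 405.0 Ω
I = V / R_total = 24.0 / 405.0 = 0.05926 A
P_R2 = I² × R2 = (0.05926)² × 390 = 1.370 W

1.37 W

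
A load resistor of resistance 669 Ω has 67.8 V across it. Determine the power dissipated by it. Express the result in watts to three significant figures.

V and R are stated; P = V²/R avoids computing the current.
P = (67.8 V)² / 669 Ω = 6.871 W

6.87 W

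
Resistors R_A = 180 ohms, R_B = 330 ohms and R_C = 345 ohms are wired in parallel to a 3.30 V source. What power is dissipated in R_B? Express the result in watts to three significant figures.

R_B sits directly across the source, so P = V²/R with V = 3.30 V.
P_R_B = V² / R_B = (3.30)² / 330 Ω = 0.03300 W

0.0330 W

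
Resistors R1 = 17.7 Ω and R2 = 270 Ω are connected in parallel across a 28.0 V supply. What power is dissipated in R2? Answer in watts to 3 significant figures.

2.90 W

The supply voltage appears across each parallel branch — just use P = V²/R2.
P_R2 = V² / R2 = (28.0)² / 270 Ω = 2.904 W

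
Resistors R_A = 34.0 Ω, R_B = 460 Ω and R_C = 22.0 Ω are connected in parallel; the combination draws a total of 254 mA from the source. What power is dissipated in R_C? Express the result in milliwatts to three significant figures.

494 mW

Parallel branches share V, not I — compute V via R_eq, then use V²/R for the target branch.
1/R_eq = 1/34.0 + 1/460 + 1/22.0 ⇒ R_eq = 12.98 Ω
V = I_total × R_eq = 0.2540 × 12.98 = 3.297 V
P_R_C = V² / R_C = (3.297)² / 22.0 = 0.4941 W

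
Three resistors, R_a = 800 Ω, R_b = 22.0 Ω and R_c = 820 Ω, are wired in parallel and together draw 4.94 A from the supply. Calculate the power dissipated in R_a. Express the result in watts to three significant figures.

13.3 W

Parallel branches share V, not I — compute V via R_eq, then use V²/R for the target branch.
1/R_eq = 1/800 + 1/22.0 + 1/820 ⇒ R_eq = 20.87 Ω
V = I_total × R_eq = 4.940 × 20.87 = 103.1 V
P_R_a = V² / R_a = (103.1)² / 800 = 13.28 W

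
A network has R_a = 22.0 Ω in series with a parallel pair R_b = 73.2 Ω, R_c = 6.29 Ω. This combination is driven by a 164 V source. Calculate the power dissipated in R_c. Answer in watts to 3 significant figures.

186 W

Replace R_b and R_c with their parallel equivalent so the circuit becomes R_a in series with R_p.
R_p = (73.2×6.29)/(73.2+6.29) = 5.792 Ω
R_total = 22.0 + 5.792 = 27.79 Ω
I = V / R_total = 164 / 27.79 = 5.901 A
Voltage across the parallel pair: V_p = I × R_p = 5.901 × 5.792 = 34.18 V
R_c sees V_p directly, so P = V_p² / R_c.
P_R_c = (34.18)² / 6.29 = 185.7 W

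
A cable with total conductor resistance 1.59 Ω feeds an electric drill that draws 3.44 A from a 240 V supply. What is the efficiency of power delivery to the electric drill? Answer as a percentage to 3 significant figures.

97.7 %

The cable carries the full 3.44 A.
P_line = I² R_line = (3.440)² × 1.59 = 18.82 W
P_source = V I = 240 × 3.440 = 825.6 W; P_load = 806.8 W
η = P_load / P_source = 806.8 / 825.6 = 0.9772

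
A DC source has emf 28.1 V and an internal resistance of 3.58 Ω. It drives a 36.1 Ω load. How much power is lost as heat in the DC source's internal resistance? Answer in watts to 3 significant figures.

The internal resistance carries the same current as the load; P_int = I²r.
I = ε / (r + R) = 28.1 / (3.58 + 36.1) = 0.7082 A
P_int = I² r = (0.7082)² × 3.58 = 1.795 W

1.80 W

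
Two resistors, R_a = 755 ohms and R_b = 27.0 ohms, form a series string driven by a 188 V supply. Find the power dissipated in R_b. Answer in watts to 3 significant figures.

Since the resistors are in series they all carry the loop current I = V/R_total; the power in any one is I²R.
R_total = 755 + 27.0 = 782.0 Ω
I = V / R_total = 188 / 782.0 = 0.2404 A
P_R_b = I² × R_b = (0.2404)² × 27.0 = 1.561 W

1.56 W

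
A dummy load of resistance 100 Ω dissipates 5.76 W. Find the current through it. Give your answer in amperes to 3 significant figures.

Inverting the appropriate power form: I = √(P / R).
I = √(5.76 / 100) = 0.2400 A

0.240 A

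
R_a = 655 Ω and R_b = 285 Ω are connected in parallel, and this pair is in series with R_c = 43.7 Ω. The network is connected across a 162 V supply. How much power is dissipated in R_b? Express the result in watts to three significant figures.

Reduce the parallel combination to a single R_p; the circuit then becomes R_p in series with the remaining resistor.
R_p = (655×285)/(655+285) = 198.6 Ω
R_total = R_p + 43.7 = 198.6 + 43.7 = 242.3 Ω
I = V / R_total = 162 / 242.3 = 0.6686 A
Voltage across the parallel pair: V_p = I × R_p = 0.6686 × 198.6 = 132.8 V
Use P = V²/R for R_b with V = V_p.
P_R_b = (132.8)² / 285 = 61.86 W

61.9 W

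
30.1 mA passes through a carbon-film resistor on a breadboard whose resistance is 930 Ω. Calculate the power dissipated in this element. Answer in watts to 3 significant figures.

0.843 W

With I and R stated, P = I²R applies in one step.
P = (0.03010 A)² × 930 Ω = 0.8426 W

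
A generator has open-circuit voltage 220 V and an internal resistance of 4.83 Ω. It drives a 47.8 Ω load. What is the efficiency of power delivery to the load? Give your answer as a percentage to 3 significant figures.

Both r and R carry the same current, so the power split is just the resistance split: η = R/(R+r).
η = R / (R + r) = 47.8 / (47.8 + 4.83) = 0.9082

90.8 %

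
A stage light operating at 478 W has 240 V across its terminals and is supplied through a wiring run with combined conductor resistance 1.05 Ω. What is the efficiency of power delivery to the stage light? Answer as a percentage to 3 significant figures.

I = P / V = 478 / 240 = 1.992 A through the wiring run.
P_line = I² R_line = (1.992)² × 1.05 = 4.165 W
P_source = P_load + P_line = 478.0 + 4.165 = 482.2 W
η = P_load / P_source = 478.0 / 482.2 = 0.9914

99.1 %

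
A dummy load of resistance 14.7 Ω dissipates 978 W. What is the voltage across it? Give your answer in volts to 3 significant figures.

120 V

From P = V I = I²R = V²/R, with the two given quantities we get V = √(P R).
V = √(978 × 14.7) = 119.9 V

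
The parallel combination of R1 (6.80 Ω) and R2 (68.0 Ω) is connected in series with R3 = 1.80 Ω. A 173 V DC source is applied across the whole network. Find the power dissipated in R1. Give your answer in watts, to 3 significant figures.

First find R_p for the parallel pair, then treat R_p + R3 as a series loop.
R_p = (6.80×68.0)/(6.80+68.0) = 6.182 Ω
R_total = R_p + 1.80 = 6.182 + 1.80 = 7.982 Ω
I = V / R_total = 173 / 7.982 = 21.67 A
Voltage across the parallel pair: V_p = I × R_p = 21.67 × 6.182 = 134.0 V
R1 has V_p across it, so P = V_p²/R1.
P_R1 = (134.0)² / 6.80 = 2640 W

2640 W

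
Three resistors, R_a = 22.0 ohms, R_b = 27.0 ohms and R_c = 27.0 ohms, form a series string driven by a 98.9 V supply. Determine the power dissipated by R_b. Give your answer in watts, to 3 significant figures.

Series elements share the same current, so find I first, then use P = I²R.
R_total = 22.0 + 27.0 + 27.0 = 76.00 Ω
I = V / R_total = 98.9 / 76.00 = 1.301 A
P_R_b = I² × R_b = (1.301)² × 27.0 = 45.72 W

45.7 W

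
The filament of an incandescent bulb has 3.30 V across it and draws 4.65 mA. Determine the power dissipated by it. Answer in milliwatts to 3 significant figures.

15.3 mW

V and I are known directly — P = V I, no intermediate step needed.
P = 3.30 V × 0.004650 A = 0.01535 W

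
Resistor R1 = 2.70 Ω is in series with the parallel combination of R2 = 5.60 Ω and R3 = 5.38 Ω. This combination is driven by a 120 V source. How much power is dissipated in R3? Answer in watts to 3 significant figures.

680 W

Collapse R2‖R3 to a single equivalent, reducing the network to two series elements.
R_p = (5.60×5.38)/(5.60+5.38) = 2.744 Ω
R_total = 2.70 + 2.744 = 5.444 Ω
I = V / R_total = 120 / 5.444 = 22.04 A
Voltage across the parallel pair: V_p = I × R_p = 22.04 × 2.744 = 60.48 V
R3 sees V_p directly, so P = V_p² / R3.
P_R3 = (60.48)² / 5.38 = 680.0 W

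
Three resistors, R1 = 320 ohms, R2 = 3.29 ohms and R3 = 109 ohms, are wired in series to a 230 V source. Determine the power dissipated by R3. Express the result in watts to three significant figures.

The current is common to all series resistors; compute it, then apply P = I²R for the target.
R_total = 320 + 3.29 + 109 = 432.3 Ω
I = V / R_total = 230 / 432.3 = 0.5321 A
P_R3 = I² × R3 = (0.5321)² × 109 = 30.86 W

30.9 W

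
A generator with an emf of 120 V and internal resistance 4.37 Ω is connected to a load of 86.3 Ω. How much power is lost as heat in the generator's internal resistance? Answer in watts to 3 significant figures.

7.65 W

The source's internal resistance is just another series element carrying I; its dissipation is I²r.
I = ε / (r + R) = 120 / (4.37 + 86.3) = 1.323 A
P_int = I² r = (1.323)² × 4.37 = 7.654 W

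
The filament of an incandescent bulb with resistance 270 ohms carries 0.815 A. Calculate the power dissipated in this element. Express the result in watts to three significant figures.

Knowing I and R, the power is just I²R — no need to find V first.
P = (0.8150 A)² × 270 Ω = 179.3 W

179 W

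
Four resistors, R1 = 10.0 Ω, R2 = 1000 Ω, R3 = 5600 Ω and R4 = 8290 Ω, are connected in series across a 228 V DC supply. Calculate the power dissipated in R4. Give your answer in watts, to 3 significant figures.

1.94 W

In a series string the same current flows through every resistor — find that current, then P = I²R for the one we want.
R_total = 10.0 + 1000 + 5600 + 8290 = 14900 Ω
I = V / R_total = 228 / 14900 = 0.01530 A
P_R4 = I² × R4 = (0.01530)² × 8290 = 1.941 W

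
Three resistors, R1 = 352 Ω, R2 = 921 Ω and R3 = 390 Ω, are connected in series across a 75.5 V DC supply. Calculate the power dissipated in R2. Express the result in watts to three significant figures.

1.90 W

In a series string the same current flows through every resistor — find that current, then P = I²R for the one we want.
R_total = 352 + 921 + 390 = 1663 Ω
I = V / R_total = 75.5 / 1663 = 0.04540 A
P_R2 = I² × R2 = (0.04540)² × 921 = 1.898 W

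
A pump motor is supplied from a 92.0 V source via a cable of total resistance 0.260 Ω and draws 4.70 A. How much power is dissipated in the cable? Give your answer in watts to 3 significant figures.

The cable and load are in series, so the same current flows in both; the loss is I²R_line.
The cable carries the full 4.70 A.
P_line = I² R_line = (4.700)² × 0.260 = 5.743 W

5.74 W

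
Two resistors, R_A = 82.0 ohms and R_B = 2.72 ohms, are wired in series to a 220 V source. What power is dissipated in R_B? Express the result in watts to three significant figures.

18.3 W

The current is common to all series resistors; compute it, then apply P = I²R for the target.
R_total = 82.0 + 2.72 = 84.72 Ω
I = V / R_total = 220 / 84.72 = 2.597 A
P_R_B = I² × R_B = (2.597)² × 2.72 = 18.34 W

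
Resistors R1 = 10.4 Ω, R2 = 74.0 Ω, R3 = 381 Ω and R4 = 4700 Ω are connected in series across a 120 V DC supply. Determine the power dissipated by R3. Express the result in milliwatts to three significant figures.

Series elements share the same current, so find I first, then use P = I²R.
R_total = 10.4 + 74.0 + 381 + 4700 = 5165 Ω
I = V / R_total = 120 / 5165 = 0.02323 A
P_R3 = I² × R3 = (0.02323)² × 381 = 0.2056 W

206 mW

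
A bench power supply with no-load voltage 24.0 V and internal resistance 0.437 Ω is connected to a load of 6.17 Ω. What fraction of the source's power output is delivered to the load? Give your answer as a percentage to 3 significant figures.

Efficiency is P_load / P_total. With a series r and R sharing the same I, P = I²R for each, so η = R/(R+r).
η = R / (R + r) = 6.17 / (6.17 + 0.437) = 0.9339

93.4 %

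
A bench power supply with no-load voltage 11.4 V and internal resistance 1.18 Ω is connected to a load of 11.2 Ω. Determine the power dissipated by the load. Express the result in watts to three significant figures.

9.50 W

Load and internal resistance form a series loop — compute the loop current, then the load power via I²R.
I = ε / (r + R) = 11.4 / (1.18 + 11.2) = 0.9208 A
P_load = I² R = (0.9208)² × 11.2 = 9.497 W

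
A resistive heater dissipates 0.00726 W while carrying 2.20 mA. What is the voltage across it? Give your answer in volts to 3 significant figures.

Rearranging the power relation for the two known quantities gives V = P / I.
V = 0.00726 / 0.002200 = 3.300 V

3.30 V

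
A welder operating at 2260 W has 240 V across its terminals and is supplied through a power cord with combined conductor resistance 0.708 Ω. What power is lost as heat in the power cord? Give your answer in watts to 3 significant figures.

The power cord and load are in series, so the same current flows in both; the loss is I²R_line.
I = P / V = 2260 / 240 = 9.417 A through the power cord.
P_line = I² R_line = (9.417)² × 0.708 = 62.78 W

62.8 W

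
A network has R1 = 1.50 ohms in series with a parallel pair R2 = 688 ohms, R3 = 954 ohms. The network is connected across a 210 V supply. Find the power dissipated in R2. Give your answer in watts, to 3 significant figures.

First combine the parallel branches into one equivalent R_p, then R1 + R_p is a series pair.
R_p = (688×954)/(688+954) = 399.7 Ω
R_total = 1.50 + 399.7 = 401.2 Ω
I = V / R_total = 210 / 401.2 = 0.5234 A
Voltage across the parallel pair: V_p = I × R_p = 0.5234 × 399.7 = 209.2 V
R2 is across V_p, so use P = V²/R for that branch.
P_R2 = (209.2)² / 688 = 63.62 W

63.6 W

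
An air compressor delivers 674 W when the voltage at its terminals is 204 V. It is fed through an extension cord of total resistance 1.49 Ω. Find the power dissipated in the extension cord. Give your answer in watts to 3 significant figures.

Line loss is just I²R for the cable — we know both I and R_line directly.
I = P / V = 674 / 204 = 3.304 A through the extension cord.
P_line = I² R_line = (3.304)² × 1.49 = 16.26 W

16.3 W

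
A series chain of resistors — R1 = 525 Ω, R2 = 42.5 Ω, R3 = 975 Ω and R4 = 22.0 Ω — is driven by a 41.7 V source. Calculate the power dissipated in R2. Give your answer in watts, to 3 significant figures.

0.0302 W

In a series string the same current flows through every resistor — find that current, then P = I²R for the one we want.
R_total = 525 + 42.5 + 975 + 22.0 = 1564 Ω
I = V / R_total = 41.7 / 1564 = 0.02665 A
P_R2 = I² × R2 = (0.02665)² × 42.5 = 0.03019 W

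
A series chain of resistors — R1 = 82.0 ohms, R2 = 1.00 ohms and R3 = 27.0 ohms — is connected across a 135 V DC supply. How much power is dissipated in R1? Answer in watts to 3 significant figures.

124 W

Series elements share the same current, so find I first, then use P = I²R.
R_total = 82.0 + 1.00 + 27.0 = 110.0 Ω
I = V / R_total = 135 / 110.0 = 1.227 A
P_R1 = I² × R1 = (1.227)² × 82.0 = 123.5 W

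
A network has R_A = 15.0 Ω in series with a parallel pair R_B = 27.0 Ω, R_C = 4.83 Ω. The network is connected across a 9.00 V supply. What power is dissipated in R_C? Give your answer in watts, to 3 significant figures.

0.772 W

Collapse R_B‖R_C to a single equivalent, reducing the network to two series elements.
R_p = (27.0×4.83)/(27.0+4.83) = 4.097 Ω
R_total = 15.0 + 4.097 = 19.10 Ω
I = V / R_total = 9.00 / 19.10 = 0.4713 A
Voltage across the parallel pair: V_p = I × R_p = 0.4713 × 4.097 = 1.931 V
R_C sees V_p directly, so P = V_p² / R_C.
P_R_C = (1.931)² / 4.83 = 0.7719 W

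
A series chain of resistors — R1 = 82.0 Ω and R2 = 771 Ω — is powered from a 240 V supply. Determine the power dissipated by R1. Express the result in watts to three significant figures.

Since the resistors are in series they all carry the loop current I = V/R_total; the power in any one is I²R.
R_total = 82.0 + 771 = 853.0 Ω
I = V / R_total = 240 / 853.0 = 0.2814 A
P_R1 = I² × R1 = (0.2814)² × 82.0 = 6.491 W

6.49 W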